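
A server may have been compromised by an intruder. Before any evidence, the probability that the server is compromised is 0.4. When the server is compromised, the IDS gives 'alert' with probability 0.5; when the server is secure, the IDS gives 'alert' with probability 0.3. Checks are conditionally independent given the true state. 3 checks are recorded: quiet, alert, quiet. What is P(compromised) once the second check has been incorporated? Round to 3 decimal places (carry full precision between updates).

0.442

After 'quiet': P(compromised) = 0.5·0.4000 / (0.5·0.4000 + 0.7·0.6000) ≈ 0.3226
After 'alert': P(compromised) = 0.5·0.3226 / (0.5·0.3226 + 0.3·0.6774) ≈ 0.4425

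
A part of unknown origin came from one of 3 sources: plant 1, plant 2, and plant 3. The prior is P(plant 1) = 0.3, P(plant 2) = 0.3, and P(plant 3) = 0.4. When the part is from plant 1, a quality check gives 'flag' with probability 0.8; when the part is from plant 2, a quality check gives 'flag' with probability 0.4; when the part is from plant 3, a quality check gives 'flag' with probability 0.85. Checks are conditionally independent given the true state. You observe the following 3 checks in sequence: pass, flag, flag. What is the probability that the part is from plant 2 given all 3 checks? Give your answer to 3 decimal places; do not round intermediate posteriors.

0.261

After 'pass': normaliser = 0.2·0.3000 + 0.6·0.3000 + 0.15·0.4000; P(plant 1) ≈ 0.2000, P(plant 2) ≈ 0.6000, P(plant 3) ≈ 0.2000
After 'flag': normaliser = 0.8·0.2000 + 0.4·0.6000 + 0.85·0.2000; P(plant 1) ≈ 0.2807, P(plant 2) ≈ 0.4211, P(plant 3) ≈ 0.2982
After 'flag': normaliser = 0.8·0.2807 + 0.4·0.4211 + 0.85·0.2982; P(plant 1) ≈ 0.3474, P(plant 2) ≈ 0.2605, P(plant 3) ≈ 0.3921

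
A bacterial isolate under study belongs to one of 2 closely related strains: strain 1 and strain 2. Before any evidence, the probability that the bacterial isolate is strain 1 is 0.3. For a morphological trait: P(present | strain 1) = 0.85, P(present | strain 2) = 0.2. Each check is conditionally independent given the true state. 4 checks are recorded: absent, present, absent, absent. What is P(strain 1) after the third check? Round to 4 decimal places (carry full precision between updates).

0.0602

After 'absent': P(strain 1) = 0.15·0.3000 / (0.15·0.3000 + 0.8·0.7000) ≈ 0.0744
After 'present': P(strain 1) = 0.85·0.0744 / (0.85·0.0744 + 0.2·0.9256) ≈ 0.2546
After 'absent': P(strain 1) = 0.15·0.2546 / (0.15·0.2546 + 0.8·0.7454) ≈ 0.0602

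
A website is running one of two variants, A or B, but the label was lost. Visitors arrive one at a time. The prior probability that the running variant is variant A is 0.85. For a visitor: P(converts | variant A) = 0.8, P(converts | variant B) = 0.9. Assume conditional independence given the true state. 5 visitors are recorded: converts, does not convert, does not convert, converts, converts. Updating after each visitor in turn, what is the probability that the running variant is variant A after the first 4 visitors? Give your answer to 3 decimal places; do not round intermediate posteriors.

After 'converts': P(A) = 0.8·0.8500 / (0.8·0.8500 + 0.9·0.1500) ≈ 0.8344
After 'does not convert': P(A) = 0.2·0.8344 / (0.2·0.8344 + 0.1·0.1656) ≈ 0.9097
After 'does not convert': P(A) = 0.2·0.9097 / (0.2·0.9097 + 0.1·0.0903) ≈ 0.9527
After 'converts': P(A) = 0.8·0.9527 / (0.8·0.9527 + 0.9·0.0473) ≈ 0.9471

0.947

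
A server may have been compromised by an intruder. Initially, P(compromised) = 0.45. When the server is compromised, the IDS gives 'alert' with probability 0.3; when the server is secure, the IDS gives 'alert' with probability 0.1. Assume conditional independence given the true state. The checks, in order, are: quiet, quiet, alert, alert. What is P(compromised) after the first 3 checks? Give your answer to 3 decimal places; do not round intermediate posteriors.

0.598

Each posterior becomes the prior for the next update.
After 'quiet': P(compromised) = 0.7·0.4500 / (0.7·0.4500 + 0.9·0.5500) ≈ 0.3889
After 'quiet': P(compromised) = 0.7·0.3889 / (0.7·0.3889 + 0.9·0.6111) ≈ 0.3311
After 'alert': P(compromised) = 0.3·0.3311 / (0.3·0.3311 + 0.1·0.6689) ≈ 0.5976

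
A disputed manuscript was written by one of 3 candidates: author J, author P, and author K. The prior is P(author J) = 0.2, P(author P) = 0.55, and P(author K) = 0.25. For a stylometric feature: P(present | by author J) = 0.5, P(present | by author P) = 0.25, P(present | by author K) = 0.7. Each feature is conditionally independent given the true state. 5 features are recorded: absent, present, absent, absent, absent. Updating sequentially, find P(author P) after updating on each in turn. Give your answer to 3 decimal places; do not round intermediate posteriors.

After 'absent': normaliser = 0.5·0.2000 + 0.75·0.5500 + 0.3·0.2500; P(author J) ≈ 0.1702, P(author P) ≈ 0.7021, P(author K) ≈ 0.1277
After 'present': normaliser = 0.5·0.1702 + 0.25·0.7021 + 0.7·0.1277; P(author J) ≈ 0.2432, P(author P) ≈ 0.5015, P(author K) ≈ 0.2553
After 'absent': normaliser = 0.5·0.2432 + 0.75·0.5015 + 0.3·0.2553; P(author J) ≈ 0.2117, P(author P) ≈ 0.6549, P(author K) ≈ 0.1334
After 'absent': normaliser = 0.5·0.2117 + 0.75·0.6549 + 0.3·0.1334; P(author J) ≈ 0.1662, P(author P) ≈ 0.7710, P(author K) ≈ 0.0628
After 'absent': normaliser = 0.5·0.1662 + 0.75·0.7710 + 0.3·0.0628; P(author J) ≈ 0.1221, P(author P) ≈ 0.8502, P(author K) ≈ 0.0277

0.850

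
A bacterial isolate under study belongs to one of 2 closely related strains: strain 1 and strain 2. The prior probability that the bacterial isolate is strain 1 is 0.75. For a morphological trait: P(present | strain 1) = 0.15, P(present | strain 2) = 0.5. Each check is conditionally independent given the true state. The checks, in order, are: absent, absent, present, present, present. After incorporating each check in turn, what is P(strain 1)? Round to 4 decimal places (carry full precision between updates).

0.1897

After 'absent': P(strain 1) = 0.85·0.7500 / (0.85·0.7500 + 0.5·0.2500) ≈ 0.8361
After 'absent': P(strain 1) = 0.85·0.8361 / (0.85·0.8361 + 0.5·0.1639) ≈ 0.8966
After 'present': P(strain 1) = 0.15·0.8966 / (0.15·0.8966 + 0.5·0.1034) ≈ 0.7223
After 'present': P(strain 1) = 0.15·0.7223 / (0.15·0.7223 + 0.5·0.2777) ≈ 0.4383
After 'present': P(strain 1) = 0.15·0.4383 / (0.15·0.4383 + 0.5·0.5617) ≈ 0.1897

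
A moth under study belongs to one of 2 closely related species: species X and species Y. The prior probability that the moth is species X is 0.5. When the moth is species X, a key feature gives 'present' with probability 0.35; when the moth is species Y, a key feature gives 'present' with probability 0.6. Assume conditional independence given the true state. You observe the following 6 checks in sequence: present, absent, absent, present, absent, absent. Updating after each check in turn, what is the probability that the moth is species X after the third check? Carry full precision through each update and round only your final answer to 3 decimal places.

0.606

After 'present': P(species X) = 0.35·0.5000 / (0.35·0.5000 + 0.6·0.5000) ≈ 0.3684
After 'absent': P(species X) = 0.65·0.3684 / (0.65·0.3684 + 0.4·0.6316) ≈ 0.4866
After 'absent': P(species X) = 0.65·0.4866 / (0.65·0.4866 + 0.4·0.5134) ≈ 0.6064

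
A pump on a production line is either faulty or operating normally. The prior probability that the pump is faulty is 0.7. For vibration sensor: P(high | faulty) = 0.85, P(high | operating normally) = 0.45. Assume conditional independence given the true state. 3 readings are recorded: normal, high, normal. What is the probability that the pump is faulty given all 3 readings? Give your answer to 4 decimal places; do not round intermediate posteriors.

0.2469

After 'normal': P(faulty) = 0.15·0.7000 / (0.15·0.7000 + 0.55·0.3000) ≈ 0.3889
After 'high': P(faulty) = 0.85·0.3889 / (0.85·0.3889 + 0.45·0.6111) ≈ 0.5459
After 'normal': P(faulty) = 0.15·0.5459 / (0.15·0.5459 + 0.55·0.4541) ≈ 0.2469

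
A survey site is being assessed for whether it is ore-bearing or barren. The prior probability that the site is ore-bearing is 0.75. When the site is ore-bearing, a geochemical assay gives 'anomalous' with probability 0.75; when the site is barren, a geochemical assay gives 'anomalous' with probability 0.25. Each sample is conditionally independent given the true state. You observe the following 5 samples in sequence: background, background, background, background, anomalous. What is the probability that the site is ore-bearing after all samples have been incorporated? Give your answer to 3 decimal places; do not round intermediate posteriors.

0.100

After 'background': P(ore) = 0.25·0.7500 / (0.25·0.7500 + 0.75·0.2500) ≈ 0.5000
After 'background': P(ore) = 0.25·0.5000 / (0.25·0.5000 + 0.75·0.5000) ≈ 0.2500
After 'background': P(ore) = 0.25·0.2500 / (0.25·0.2500 + 0.75·0.7500) ≈ 0.1000
After 'background': P(ore) = 0.25·0.1000 / (0.25·0.1000 + 0.75·0.9000) ≈ 0.0357
After 'anomalous': P(ore) = 0.75·0.0357 / (0.75·0.0357 + 0.25·0.9643) ≈ 0.1000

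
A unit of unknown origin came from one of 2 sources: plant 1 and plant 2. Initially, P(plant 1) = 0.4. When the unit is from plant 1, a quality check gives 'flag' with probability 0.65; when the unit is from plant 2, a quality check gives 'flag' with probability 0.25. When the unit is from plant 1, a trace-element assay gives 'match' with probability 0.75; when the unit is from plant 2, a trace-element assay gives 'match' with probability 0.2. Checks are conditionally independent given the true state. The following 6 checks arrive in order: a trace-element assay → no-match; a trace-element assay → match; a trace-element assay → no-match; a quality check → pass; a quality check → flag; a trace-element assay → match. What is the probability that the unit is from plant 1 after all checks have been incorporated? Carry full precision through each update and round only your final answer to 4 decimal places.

After a trace-element assay='no-match': P(plant 1) = 0.25·0.4000 / (0.25·0.4000 + 0.8·0.6000) ≈ 0.1724
After a trace-element assay='match': P(plant 1) = 0.75·0.1724 / (0.75·0.1724 + 0.2·0.8276) ≈ 0.4386
After a trace-element assay='no-match': P(plant 1) = 0.25·0.4386 / (0.25·0.4386 + 0.8·0.5614) ≈ 0.1962
After a quality check='pass': P(plant 1) = 0.35·0.1962 / (0.35·0.1962 + 0.75·0.8038) ≈ 0.1023
After a quality check='flag': P(plant 1) = 0.65·0.1023 / (0.65·0.1023 + 0.25·0.8977) ≈ 0.2285
After a trace-element assay='match': P(plant 1) = 0.75·0.2285 / (0.75·0.2285 + 0.2·0.7715) ≈ 0.5263

0.5263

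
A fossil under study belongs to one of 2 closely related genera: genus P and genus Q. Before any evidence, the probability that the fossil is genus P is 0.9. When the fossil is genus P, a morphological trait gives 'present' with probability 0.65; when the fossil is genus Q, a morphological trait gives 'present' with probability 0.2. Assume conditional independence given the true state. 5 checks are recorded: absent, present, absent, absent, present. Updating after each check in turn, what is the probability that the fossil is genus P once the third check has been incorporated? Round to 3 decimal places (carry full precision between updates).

After 'absent': P(genus P) = 0.35·0.9000 / (0.35·0.9000 + 0.8·0.1000) ≈ 0.7975
After 'present': P(genus P) = 0.65·0.7975 / (0.65·0.7975 + 0.2·0.2025) ≈ 0.9275
After 'absent': P(genus P) = 0.35·0.9275 / (0.35·0.9275 + 0.8·0.0725) ≈ 0.8485

0.848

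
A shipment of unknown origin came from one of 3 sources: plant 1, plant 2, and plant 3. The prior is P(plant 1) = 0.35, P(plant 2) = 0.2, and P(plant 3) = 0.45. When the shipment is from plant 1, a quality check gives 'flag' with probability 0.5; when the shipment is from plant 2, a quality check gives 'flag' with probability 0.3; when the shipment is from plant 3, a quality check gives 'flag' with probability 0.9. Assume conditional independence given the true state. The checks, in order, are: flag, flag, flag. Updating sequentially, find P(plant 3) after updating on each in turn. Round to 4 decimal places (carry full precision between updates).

0.8697

After 'flag': normaliser = 0.5·0.3500 + 0.3·0.2000 + 0.9·0.4500; P(plant 1) ≈ 0.2734, P(plant 2) ≈ 0.0938, P(plant 3) ≈ 0.6328
After 'flag': normaliser = 0.5·0.2734 + 0.3·0.0938 + 0.9·0.6328; P(plant 1) ≈ 0.1862, P(plant 2) ≈ 0.0383, P(plant 3) ≈ 0.7755
After 'flag': normaliser = 0.5·0.1862 + 0.3·0.0383 + 0.9·0.7755; P(plant 1) ≈ 0.1160, P(plant 2) ≈ 0.0143, P(plant 3) ≈ 0.8697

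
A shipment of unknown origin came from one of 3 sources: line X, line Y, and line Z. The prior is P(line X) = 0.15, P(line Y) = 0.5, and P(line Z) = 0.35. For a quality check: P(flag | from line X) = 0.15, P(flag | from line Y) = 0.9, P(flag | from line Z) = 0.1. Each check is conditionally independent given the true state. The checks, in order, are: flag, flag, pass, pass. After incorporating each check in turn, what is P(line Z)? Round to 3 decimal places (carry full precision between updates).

After 'flag': normaliser = 0.15·0.1500 + 0.9·0.5000 + 0.1·0.3500; P(line X) ≈ 0.0443, P(line Y) ≈ 0.8867, P(line Z) ≈ 0.0690
After 'flag': normaliser = 0.15·0.0443 + 0.9·0.8867 + 0.1·0.0690; P(line X) ≈ 0.0082, P(line Y) ≈ 0.9833, P(line Z) ≈ 0.0085
After 'pass': normaliser = 0.85·0.0082 + 0.1·0.9833 + 0.9·0.0085; P(line X) ≈ 0.0617, P(line Y) ≈ 0.8706, P(line Z) ≈ 0.0677
After 'pass': normaliser = 0.85·0.0617 + 0.1·0.8706 + 0.9·0.0677; P(line X) ≈ 0.2615, P(line Y) ≈ 0.4344, P(line Z) ≈ 0.3041

0.304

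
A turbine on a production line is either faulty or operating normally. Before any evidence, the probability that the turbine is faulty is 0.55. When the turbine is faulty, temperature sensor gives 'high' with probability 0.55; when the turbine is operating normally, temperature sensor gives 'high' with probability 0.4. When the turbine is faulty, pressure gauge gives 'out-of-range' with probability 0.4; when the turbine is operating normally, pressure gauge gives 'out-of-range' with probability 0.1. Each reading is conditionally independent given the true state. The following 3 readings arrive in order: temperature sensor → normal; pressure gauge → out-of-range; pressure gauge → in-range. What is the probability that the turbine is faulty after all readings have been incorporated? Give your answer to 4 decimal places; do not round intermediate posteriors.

After temperature sensor='normal': P(faulty) = 0.45·0.5500 / (0.45·0.5500 + 0.6·0.4500) ≈ 0.4783
After pressure gauge='out-of-range': P(faulty) = 0.4·0.4783 / (0.4·0.4783 + 0.1·0.5217) ≈ 0.7857
After pressure gauge='in-range': P(faulty) = 0.6·0.7857 / (0.6·0.7857 + 0.9·0.2143) ≈ 0.7097

0.7097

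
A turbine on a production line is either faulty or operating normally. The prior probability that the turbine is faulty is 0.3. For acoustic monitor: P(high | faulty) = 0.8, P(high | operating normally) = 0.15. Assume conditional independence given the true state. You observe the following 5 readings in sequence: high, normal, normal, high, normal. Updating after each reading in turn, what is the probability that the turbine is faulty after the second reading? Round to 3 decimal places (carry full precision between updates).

0.350

Each posterior becomes the prior for the next update.
After 'high': P(faulty) = 0.8·0.3000 / (0.8·0.3000 + 0.15·0.7000) ≈ 0.6957
After 'normal': P(faulty) = 0.2·0.6957 / (0.2·0.6957 + 0.85·0.3043) ≈ 0.3497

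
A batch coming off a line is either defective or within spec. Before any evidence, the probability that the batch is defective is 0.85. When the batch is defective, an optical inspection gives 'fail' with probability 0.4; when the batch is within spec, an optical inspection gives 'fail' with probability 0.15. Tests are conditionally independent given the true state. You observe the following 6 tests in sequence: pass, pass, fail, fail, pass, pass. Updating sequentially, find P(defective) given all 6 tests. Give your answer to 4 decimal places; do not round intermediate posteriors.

0.9091

After 'pass': P(defective) = 0.6·0.8500 / (0.6·0.8500 + 0.85·0.1500) ≈ 0.8000
After 'pass': P(defective) = 0.6·0.8000 / (0.6·0.8000 + 0.85·0.2000) ≈ 0.7385
After 'fail': P(defective) = 0.4·0.7385 / (0.4·0.7385 + 0.15·0.2615) ≈ 0.8828
After 'fail': P(defective) = 0.4·0.8828 / (0.4·0.8828 + 0.15·0.1172) ≈ 0.9526
After 'pass': P(defective) = 0.6·0.9526 / (0.6·0.9526 + 0.85·0.0474) ≈ 0.9341
After 'pass': P(defective) = 0.6·0.9341 / (0.6·0.9341 + 0.85·0.0659) ≈ 0.9091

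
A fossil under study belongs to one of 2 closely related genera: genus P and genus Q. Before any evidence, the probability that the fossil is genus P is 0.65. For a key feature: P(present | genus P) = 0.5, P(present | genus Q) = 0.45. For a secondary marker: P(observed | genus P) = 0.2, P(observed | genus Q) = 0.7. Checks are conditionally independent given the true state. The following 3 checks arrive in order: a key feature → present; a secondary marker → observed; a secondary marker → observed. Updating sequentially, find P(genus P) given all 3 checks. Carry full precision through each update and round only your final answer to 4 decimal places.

0.1442

After a key feature='present': P(genus P) = 0.5·0.6500 / (0.5·0.6500 + 0.45·0.3500) ≈ 0.6736
After a secondary marker='observed': P(genus P) = 0.2·0.6736 / (0.2·0.6736 + 0.7·0.3264) ≈ 0.3709
After a secondary marker='observed': P(genus P) = 0.2·0.3709 / (0.2·0.3709 + 0.7·0.6291) ≈ 0.1442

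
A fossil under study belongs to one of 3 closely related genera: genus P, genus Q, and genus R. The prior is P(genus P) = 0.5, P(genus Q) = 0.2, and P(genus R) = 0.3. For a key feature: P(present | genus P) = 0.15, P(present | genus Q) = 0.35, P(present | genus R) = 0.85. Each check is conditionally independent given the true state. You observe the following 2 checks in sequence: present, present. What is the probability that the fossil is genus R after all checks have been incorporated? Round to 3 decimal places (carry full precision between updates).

After 'present': normaliser = 0.15·0.5000 + 0.35·0.2000 + 0.85·0.3000; P(genus P) ≈ 0.1875, P(genus Q) ≈ 0.1750, P(genus R) ≈ 0.6375
After 'present': normaliser = 0.15·0.1875 + 0.35·0.1750 + 0.85·0.6375; P(genus P) ≈ 0.0446, P(genus Q) ≈ 0.0970, P(genus R) ≈ 0.8584

0.858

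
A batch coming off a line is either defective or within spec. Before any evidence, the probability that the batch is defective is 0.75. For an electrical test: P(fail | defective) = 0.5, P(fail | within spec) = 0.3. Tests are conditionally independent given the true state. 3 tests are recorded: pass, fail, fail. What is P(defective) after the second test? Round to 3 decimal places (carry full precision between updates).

0.781

Apply Bayes' rule sequentially, carrying P(defective) forward.
After 'pass': P(defective) = 0.5·0.7500 / (0.5·0.7500 + 0.7·0.2500) ≈ 0.6818
After 'fail': P(defective) = 0.5·0.6818 / (0.5·0.6818 + 0.3·0.3182) ≈ 0.7812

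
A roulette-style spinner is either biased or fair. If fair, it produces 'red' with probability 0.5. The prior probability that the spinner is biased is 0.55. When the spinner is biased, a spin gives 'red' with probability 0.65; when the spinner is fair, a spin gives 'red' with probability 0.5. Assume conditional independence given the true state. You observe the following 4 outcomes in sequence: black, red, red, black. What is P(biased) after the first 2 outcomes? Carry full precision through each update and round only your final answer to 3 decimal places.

Apply Bayes' rule sequentially, carrying P(biased) forward.
After 'black': P(biased) = 0.35·0.5500 / (0.35·0.5500 + 0.5·0.4500) ≈ 0.4611
After 'red': P(biased) = 0.65·0.4611 / (0.65·0.4611 + 0.5·0.5389) ≈ 0.5266

0.527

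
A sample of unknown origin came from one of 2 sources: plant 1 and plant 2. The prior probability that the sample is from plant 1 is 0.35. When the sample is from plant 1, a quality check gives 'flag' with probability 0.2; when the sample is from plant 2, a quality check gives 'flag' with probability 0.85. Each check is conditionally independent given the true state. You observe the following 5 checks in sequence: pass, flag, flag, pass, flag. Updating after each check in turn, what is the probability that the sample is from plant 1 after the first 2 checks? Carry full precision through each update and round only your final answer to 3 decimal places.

0.403

After 'pass': P(plant 1) = 0.8·0.3500 / (0.8·0.3500 + 0.15·0.6500) ≈ 0.7417
After 'flag': P(plant 1) = 0.2·0.7417 / (0.2·0.7417 + 0.85·0.2583) ≈ 0.4032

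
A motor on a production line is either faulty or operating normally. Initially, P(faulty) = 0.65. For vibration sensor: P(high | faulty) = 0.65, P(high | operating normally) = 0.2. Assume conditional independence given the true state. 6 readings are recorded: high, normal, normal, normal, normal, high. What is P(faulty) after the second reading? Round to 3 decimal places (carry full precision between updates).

0.725

Each posterior becomes the prior for the next update.
After 'high': P(faulty) = 0.65·0.6500 / (0.65·0.6500 + 0.2·0.3500) ≈ 0.8579
After 'normal': P(faulty) = 0.35·0.8579 / (0.35·0.8579 + 0.8·0.1421) ≈ 0.7253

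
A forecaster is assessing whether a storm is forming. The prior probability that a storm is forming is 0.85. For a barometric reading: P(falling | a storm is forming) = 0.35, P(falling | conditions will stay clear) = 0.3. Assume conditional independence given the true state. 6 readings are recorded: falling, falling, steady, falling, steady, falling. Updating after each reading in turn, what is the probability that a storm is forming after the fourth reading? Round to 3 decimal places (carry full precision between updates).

Apply Bayes' rule sequentially, carrying P(storm) forward.
After 'falling': P(storm) = 0.35·0.8500 / (0.35·0.8500 + 0.3·0.1500) ≈ 0.8686
After 'falling': P(storm) = 0.35·0.8686 / (0.35·0.8686 + 0.3·0.1314) ≈ 0.8852
After 'steady': P(storm) = 0.65·0.8852 / (0.65·0.8852 + 0.7·0.1148) ≈ 0.8775
After 'falling': P(storm) = 0.35·0.8775 / (0.35·0.8775 + 0.3·0.1225) ≈ 0.8931

0.893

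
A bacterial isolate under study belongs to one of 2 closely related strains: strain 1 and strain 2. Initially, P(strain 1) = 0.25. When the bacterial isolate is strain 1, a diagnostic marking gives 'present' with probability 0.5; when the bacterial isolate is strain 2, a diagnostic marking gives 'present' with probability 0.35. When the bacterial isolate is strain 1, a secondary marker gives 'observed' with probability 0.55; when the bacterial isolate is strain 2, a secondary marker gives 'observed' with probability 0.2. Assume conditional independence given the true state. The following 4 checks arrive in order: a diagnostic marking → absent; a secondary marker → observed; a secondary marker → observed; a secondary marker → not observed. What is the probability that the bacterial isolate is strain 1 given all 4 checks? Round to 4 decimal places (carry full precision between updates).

0.5217

Each posterior becomes the prior for the next update.
After a diagnostic marking='absent': P(strain 1) = 0.5·0.2500 / (0.5·0.2500 + 0.65·0.7500) ≈ 0.2041
After a secondary marker='observed': P(strain 1) = 0.55·0.2041 / (0.55·0.2041 + 0.2·0.7959) ≈ 0.4135
After a secondary marker='observed': P(strain 1) = 0.55·0.4135 / (0.55·0.4135 + 0.2·0.5865) ≈ 0.6598
After a secondary marker='not observed': P(strain 1) = 0.45·0.6598 / (0.45·0.6598 + 0.8·0.3402) ≈ 0.5217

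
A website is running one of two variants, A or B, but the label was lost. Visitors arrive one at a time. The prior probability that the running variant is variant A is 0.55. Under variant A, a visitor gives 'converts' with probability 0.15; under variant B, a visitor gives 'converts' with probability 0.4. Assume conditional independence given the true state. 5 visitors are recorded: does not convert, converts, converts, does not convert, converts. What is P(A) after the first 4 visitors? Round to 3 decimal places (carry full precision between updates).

0.256

After 'does not convert': P(A) = 0.85·0.5500 / (0.85·0.5500 + 0.6·0.4500) ≈ 0.6339
After 'converts': P(A) = 0.15·0.6339 / (0.15·0.6339 + 0.4·0.3661) ≈ 0.3937
After 'converts': P(A) = 0.15·0.3937 / (0.15·0.3937 + 0.4·0.6063) ≈ 0.1958
After 'does not convert': P(A) = 0.85·0.1958 / (0.85·0.1958 + 0.6·0.8042) ≈ 0.2565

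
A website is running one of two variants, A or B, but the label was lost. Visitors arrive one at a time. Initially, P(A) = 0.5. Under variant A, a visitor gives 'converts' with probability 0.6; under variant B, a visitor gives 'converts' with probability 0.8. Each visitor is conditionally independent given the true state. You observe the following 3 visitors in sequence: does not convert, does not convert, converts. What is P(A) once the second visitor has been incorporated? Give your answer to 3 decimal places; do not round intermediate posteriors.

After 'does not convert': P(A) = 0.4·0.5000 / (0.4·0.5000 + 0.2·0.5000) ≈ 0.6667
After 'does not convert': P(A) = 0.4·0.6667 / (0.4·0.6667 + 0.2·0.3333) ≈ 0.8000

0.800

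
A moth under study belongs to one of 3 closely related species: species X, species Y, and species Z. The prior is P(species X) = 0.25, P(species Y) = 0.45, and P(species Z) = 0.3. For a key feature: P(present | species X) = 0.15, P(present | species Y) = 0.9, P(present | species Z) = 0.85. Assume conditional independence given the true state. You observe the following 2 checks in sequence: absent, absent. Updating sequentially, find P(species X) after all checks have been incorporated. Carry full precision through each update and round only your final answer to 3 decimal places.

Each posterior becomes the prior for the next update.
After 'absent': normaliser = 0.85·0.2500 + 0.1·0.4500 + 0.15·0.3000; P(species X) ≈ 0.7025, P(species Y) ≈ 0.1488, P(species Z) ≈ 0.1488
After 'absent': normaliser = 0.85·0.7025 + 0.1·0.1488 + 0.15·0.1488; P(species X) ≈ 0.9414, P(species Y) ≈ 0.0235, P(species Z) ≈ 0.0352

0.941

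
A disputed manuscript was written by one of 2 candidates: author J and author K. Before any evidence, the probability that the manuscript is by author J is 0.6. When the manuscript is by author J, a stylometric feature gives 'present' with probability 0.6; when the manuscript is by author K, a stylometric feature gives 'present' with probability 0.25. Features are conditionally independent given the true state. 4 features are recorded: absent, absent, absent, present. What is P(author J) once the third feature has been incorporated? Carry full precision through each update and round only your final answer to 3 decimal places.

Apply Bayes' rule sequentially, carrying P(author J) forward.
After 'absent': P(author J) = 0.4·0.6000 / (0.4·0.6000 + 0.75·0.4000) ≈ 0.4444
After 'absent': P(author J) = 0.4·0.4444 / (0.4·0.4444 + 0.75·0.5556) ≈ 0.2991
After 'absent': P(author J) = 0.4·0.2991 / (0.4·0.2991 + 0.75·0.7009) ≈ 0.1854

0.185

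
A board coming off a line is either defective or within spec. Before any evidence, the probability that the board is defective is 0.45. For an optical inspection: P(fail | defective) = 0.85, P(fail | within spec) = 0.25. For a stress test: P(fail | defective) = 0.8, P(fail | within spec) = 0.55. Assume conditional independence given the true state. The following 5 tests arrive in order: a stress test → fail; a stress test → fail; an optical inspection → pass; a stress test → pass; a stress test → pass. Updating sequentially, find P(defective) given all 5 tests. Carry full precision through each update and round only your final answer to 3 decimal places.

0.064

After a stress test='fail': P(defective) = 0.8·0.4500 / (0.8·0.4500 + 0.55·0.5500) ≈ 0.5434
After a stress test='fail': P(defective) = 0.8·0.5434 / (0.8·0.5434 + 0.55·0.4566) ≈ 0.6338
After an optical inspection='pass': P(defective) = 0.15·0.6338 / (0.15·0.6338 + 0.75·0.3662) ≈ 0.2572
After a stress test='pass': P(defective) = 0.2·0.2572 / (0.2·0.2572 + 0.45·0.7428) ≈ 0.1334
After a stress test='pass': P(defective) = 0.2·0.1334 / (0.2·0.1334 + 0.45·0.8666) ≈ 0.0640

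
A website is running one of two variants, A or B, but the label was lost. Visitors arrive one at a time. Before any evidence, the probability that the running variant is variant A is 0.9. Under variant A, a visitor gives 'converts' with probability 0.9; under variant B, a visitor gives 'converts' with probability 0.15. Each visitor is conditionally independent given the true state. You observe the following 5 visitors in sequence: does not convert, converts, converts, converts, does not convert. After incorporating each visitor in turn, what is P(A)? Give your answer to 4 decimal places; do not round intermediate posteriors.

After 'does not convert': P(A) = 0.1·0.9000 / (0.1·0.9000 + 0.85·0.1000) ≈ 0.5143
After 'converts': P(A) = 0.9·0.5143 / (0.9·0.5143 + 0.15·0.4857) ≈ 0.8640
After 'converts': P(A) = 0.9·0.8640 / (0.9·0.8640 + 0.15·0.1360) ≈ 0.9744
After 'converts': P(A) = 0.9·0.9744 / (0.9·0.9744 + 0.15·0.0256) ≈ 0.9956
After 'does not convert': P(A) = 0.1·0.9956 / (0.1·0.9956 + 0.85·0.0044) ≈ 0.9642

0.9642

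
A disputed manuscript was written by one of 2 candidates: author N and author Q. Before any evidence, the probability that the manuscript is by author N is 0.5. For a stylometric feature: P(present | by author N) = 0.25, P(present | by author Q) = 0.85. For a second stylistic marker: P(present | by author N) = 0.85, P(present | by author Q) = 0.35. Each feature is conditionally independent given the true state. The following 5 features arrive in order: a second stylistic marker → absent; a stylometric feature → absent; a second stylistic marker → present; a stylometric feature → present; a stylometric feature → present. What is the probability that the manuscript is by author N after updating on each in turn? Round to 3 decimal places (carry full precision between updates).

0.195

After a second stylistic marker='absent': P(author N) = 0.15·0.5000 / (0.15·0.5000 + 0.65·0.5000) ≈ 0.1875
After a stylometric feature='absent': P(author N) = 0.75·0.1875 / (0.75·0.1875 + 0.15·0.8125) ≈ 0.5357
After a second stylistic marker='present': P(author N) = 0.85·0.5357 / (0.85·0.5357 + 0.35·0.4643) ≈ 0.7370
After a stylometric feature='present': P(author N) = 0.25·0.7370 / (0.25·0.7370 + 0.85·0.2630) ≈ 0.4518
After a stylometric feature='present': P(author N) = 0.25·0.4518 / (0.25·0.4518 + 0.85·0.5482) ≈ 0.1951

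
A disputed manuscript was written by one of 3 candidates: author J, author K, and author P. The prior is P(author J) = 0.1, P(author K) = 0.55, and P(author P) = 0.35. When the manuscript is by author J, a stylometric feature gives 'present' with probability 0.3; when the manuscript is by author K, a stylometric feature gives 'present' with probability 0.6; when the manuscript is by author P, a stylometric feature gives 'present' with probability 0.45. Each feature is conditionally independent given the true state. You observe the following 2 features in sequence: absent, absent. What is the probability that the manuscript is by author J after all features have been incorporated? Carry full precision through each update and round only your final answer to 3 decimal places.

Apply Bayes' rule sequentially, carrying P(author J) forward.
After 'absent': normaliser = 0.7·0.1000 + 0.4·0.5500 + 0.55·0.3500; P(author J) ≈ 0.1451, P(author K) ≈ 0.4560, P(author P) ≈ 0.3990
After 'absent': normaliser = 0.7·0.1451 + 0.4·0.4560 + 0.55·0.3990; P(author J) ≈ 0.2017, P(author K) ≈ 0.3623, P(author P) ≈ 0.4359

0.202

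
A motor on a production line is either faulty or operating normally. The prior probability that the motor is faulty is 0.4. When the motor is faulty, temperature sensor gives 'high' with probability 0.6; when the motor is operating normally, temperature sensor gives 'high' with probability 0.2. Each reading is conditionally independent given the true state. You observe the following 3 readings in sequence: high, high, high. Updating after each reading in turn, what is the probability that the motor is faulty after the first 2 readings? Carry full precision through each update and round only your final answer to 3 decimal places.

After 'high': P(faulty) = 0.6·0.4000 / (0.6·0.4000 + 0.2·0.6000) ≈ 0.6667
After 'high': P(faulty) = 0.6·0.6667 / (0.6·0.6667 + 0.2·0.3333) ≈ 0.8571

0.857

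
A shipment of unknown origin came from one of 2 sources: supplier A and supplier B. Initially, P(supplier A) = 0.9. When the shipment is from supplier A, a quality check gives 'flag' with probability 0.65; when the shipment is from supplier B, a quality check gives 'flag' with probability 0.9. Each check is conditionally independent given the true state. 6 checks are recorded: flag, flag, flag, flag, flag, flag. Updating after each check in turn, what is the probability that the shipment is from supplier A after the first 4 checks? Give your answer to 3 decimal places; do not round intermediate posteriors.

After 'flag': P(supplier A) = 0.65·0.9000 / (0.65·0.9000 + 0.9·0.1000) ≈ 0.8667
After 'flag': P(supplier A) = 0.65·0.8667 / (0.65·0.8667 + 0.9·0.1333) ≈ 0.8244
After 'flag': P(supplier A) = 0.65·0.8244 / (0.65·0.8244 + 0.9·0.1756) ≈ 0.7722
After 'flag': P(supplier A) = 0.65·0.7722 / (0.65·0.7722 + 0.9·0.2278) ≈ 0.7100

0.710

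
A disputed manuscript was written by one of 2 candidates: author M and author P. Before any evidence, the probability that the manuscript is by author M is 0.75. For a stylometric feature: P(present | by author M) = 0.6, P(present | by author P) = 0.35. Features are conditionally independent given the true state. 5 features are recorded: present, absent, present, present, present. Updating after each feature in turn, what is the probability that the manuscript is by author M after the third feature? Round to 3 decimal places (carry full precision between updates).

Apply Bayes' rule sequentially, carrying P(author M) forward.
After 'present': P(author M) = 0.6·0.7500 / (0.6·0.7500 + 0.35·0.2500) ≈ 0.8372
After 'absent': P(author M) = 0.4·0.8372 / (0.4·0.8372 + 0.65·0.1628) ≈ 0.7599
After 'present': P(author M) = 0.6·0.7599 / (0.6·0.7599 + 0.35·0.2401) ≈ 0.8444

0.844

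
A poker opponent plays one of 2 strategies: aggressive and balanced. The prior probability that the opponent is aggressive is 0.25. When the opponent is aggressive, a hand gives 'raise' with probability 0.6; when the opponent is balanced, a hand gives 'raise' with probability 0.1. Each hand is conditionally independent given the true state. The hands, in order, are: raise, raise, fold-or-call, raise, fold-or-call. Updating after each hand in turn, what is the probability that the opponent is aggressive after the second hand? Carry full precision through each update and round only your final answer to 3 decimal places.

After 'raise': P(aggressive) = 0.6·0.2500 / (0.6·0.2500 + 0.1·0.7500) ≈ 0.6667
After 'raise': P(aggressive) = 0.6·0.6667 / (0.6·0.6667 + 0.1·0.3333) ≈ 0.9231

0.923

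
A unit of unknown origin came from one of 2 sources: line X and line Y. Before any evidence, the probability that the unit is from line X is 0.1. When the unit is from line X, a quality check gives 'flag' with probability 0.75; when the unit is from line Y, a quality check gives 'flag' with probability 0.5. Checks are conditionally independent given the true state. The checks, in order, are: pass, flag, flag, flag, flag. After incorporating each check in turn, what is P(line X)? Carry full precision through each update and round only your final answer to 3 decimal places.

After 'pass': P(line X) = 0.25·0.1000 / (0.25·0.1000 + 0.5·0.9000) ≈ 0.0526
After 'flag': P(line X) = 0.75·0.0526 / (0.75·0.0526 + 0.5·0.9474) ≈ 0.0769
After 'flag': P(line X) = 0.75·0.0769 / (0.75·0.0769 + 0.5·0.9231) ≈ 0.1111
After 'flag': P(line X) = 0.75·0.1111 / (0.75·0.1111 + 0.5·0.8889) ≈ 0.1579
After 'flag': P(line X) = 0.75·0.1579 / (0.75·0.1579 + 0.5·0.8421) ≈ 0.2195

0.220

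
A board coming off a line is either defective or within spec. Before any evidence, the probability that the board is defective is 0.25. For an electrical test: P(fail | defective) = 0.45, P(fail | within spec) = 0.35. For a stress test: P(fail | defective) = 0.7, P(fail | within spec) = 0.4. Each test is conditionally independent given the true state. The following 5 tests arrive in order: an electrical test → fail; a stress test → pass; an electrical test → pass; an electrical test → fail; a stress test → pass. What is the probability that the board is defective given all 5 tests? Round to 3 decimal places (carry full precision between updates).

0.104

Apply Bayes' rule sequentially, carrying P(defective) forward.
After an electrical test='fail': P(defective) = 0.45·0.2500 / (0.45·0.2500 + 0.35·0.7500) ≈ 0.3000
After a stress test='pass': P(defective) = 0.3·0.3000 / (0.3·0.3000 + 0.6·0.7000) ≈ 0.1765
After an electrical test='pass': P(defective) = 0.55·0.1765 / (0.55·0.1765 + 0.65·0.8235) ≈ 0.1535
After an electrical test='fail': P(defective) = 0.45·0.1535 / (0.45·0.1535 + 0.35·0.8465) ≈ 0.1891
After a stress test='pass': P(defective) = 0.3·0.1891 / (0.3·0.1891 + 0.6·0.8109) ≈ 0.1044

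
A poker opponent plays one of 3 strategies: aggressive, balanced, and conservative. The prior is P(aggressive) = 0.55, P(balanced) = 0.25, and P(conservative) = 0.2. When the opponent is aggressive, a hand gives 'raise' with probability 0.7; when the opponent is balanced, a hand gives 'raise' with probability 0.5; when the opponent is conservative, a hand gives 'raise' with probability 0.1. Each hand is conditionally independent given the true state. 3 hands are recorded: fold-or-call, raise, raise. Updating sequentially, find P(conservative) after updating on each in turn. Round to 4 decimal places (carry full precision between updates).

0.0158

After 'fold-or-call': normaliser = 0.3·0.5500 + 0.5·0.2500 + 0.9·0.2000; P(aggressive) ≈ 0.3511, P(balanced) ≈ 0.2660, P(conservative) ≈ 0.3830
After 'raise': normaliser = 0.7·0.3511 + 0.5·0.2660 + 0.1·0.3830; P(aggressive) ≈ 0.5893, P(balanced) ≈ 0.3189, P(conservative) ≈ 0.0918
After 'raise': normaliser = 0.7·0.5893 + 0.5·0.3189 + 0.1·0.0918; P(aggressive) ≈ 0.7098, P(balanced) ≈ 0.2744, P(conservative) ≈ 0.0158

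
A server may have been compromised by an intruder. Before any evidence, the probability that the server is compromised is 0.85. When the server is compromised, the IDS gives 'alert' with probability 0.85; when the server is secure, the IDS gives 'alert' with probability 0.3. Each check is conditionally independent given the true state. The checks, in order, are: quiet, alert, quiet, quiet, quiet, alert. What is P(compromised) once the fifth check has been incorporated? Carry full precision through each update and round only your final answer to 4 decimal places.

After 'quiet': P(compromised) = 0.15·0.8500 / (0.15·0.8500 + 0.7·0.1500) ≈ 0.5484
After 'alert': P(compromised) = 0.85·0.5484 / (0.85·0.5484 + 0.3·0.4516) ≈ 0.7748
After 'quiet': P(compromised) = 0.15·0.7748 / (0.15·0.7748 + 0.7·0.2252) ≈ 0.4244
After 'quiet': P(compromised) = 0.15·0.4244 / (0.15·0.4244 + 0.7·0.5756) ≈ 0.1364
After 'quiet': P(compromised) = 0.15·0.1364 / (0.15·0.1364 + 0.7·0.8636) ≈ 0.0327

0.0327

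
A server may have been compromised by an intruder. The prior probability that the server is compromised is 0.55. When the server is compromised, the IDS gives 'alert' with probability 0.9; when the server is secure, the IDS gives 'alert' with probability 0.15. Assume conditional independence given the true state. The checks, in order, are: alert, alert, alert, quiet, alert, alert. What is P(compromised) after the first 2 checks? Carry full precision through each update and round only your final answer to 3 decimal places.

After 'alert': P(compromised) = 0.9·0.5500 / (0.9·0.5500 + 0.15·0.4500) ≈ 0.8800
After 'alert': P(compromised) = 0.9·0.8800 / (0.9·0.8800 + 0.15·0.1200) ≈ 0.9778

0.978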